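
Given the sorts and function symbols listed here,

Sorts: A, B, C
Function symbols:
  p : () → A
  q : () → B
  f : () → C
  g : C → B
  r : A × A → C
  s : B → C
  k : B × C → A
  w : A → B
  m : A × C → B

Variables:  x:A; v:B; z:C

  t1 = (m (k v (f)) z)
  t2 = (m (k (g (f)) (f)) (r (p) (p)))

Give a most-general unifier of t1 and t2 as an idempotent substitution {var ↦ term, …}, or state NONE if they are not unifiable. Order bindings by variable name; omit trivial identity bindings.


{v ↦ (g (f)), z ↦ (r (p) (p))}


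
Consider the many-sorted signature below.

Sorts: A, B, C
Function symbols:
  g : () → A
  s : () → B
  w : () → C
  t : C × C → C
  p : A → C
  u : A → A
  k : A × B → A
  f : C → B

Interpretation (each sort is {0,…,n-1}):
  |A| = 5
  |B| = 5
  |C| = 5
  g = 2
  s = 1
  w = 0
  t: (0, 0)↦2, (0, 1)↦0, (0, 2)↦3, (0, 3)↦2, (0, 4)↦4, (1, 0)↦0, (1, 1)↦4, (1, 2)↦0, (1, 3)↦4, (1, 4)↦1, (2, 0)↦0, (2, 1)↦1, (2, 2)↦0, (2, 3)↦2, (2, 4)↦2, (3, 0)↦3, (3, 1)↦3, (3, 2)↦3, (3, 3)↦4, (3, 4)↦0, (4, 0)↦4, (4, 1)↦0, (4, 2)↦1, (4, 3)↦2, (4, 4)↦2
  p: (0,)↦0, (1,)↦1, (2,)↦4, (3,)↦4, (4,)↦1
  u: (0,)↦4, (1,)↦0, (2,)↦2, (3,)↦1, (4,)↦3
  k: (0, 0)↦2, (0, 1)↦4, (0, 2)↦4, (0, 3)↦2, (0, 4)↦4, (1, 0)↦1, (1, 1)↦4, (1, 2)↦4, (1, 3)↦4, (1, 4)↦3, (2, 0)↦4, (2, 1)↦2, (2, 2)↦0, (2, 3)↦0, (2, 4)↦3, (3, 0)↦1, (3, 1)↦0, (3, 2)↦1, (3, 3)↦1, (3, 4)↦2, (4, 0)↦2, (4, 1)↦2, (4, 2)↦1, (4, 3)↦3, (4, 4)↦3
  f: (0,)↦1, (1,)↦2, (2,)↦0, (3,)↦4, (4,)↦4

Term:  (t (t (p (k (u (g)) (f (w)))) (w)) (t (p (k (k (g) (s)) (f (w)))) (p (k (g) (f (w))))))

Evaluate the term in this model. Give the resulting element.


  g = 2
  (u (g)) = u(2,) = 2
  w = 0
  (f (w)) = f(0,) = 1
  (k (u (g)) (f (w))) = k(2, 1) = 2
  (p (k (u (g)) (f (w)))) = p(2,) = 4
  w = 0
  (t (p (k (u (g)) (f (w)))) (w)) = t(4, 0) = 4
  g = 2
  s = 1
  (k (g) (s)) = k(2, 1) = 2
  w = 0
  (f (w)) = f(0,) = 1
  (k (k (g) (s)) (f (w))) = k(2, 1) = 2
  (p (k (k (g) (s)) (f (w)))) = p(2,) = 4
  g = 2
  w = 0
  (f (w)) = f(0,) = 1
  (k (g) (f (w))) = k(2, 1) = 2
  (p (k (g) (f (w)))) = p(2,) = 4
  (t (p (k (k (g) (s)) (f (w)))) (p (k (g) (f (w))))) = t(4, 4) = 2
  (t (t (p (k (u (g)) (f (w)))) (w)) (t (p (k (k (g) (s)) (f (w)))) (p (k (g) (f (w)))))) = t(4, 2) = 1

value = 1


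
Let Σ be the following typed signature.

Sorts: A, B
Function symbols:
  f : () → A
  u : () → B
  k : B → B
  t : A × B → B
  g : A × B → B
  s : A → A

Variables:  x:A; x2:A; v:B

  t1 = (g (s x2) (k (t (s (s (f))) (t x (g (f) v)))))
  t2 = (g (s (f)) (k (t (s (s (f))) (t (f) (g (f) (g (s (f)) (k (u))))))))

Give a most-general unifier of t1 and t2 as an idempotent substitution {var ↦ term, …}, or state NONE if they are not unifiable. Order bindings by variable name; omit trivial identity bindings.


{v ↦ (g (s (f)) (k (u))), x ↦ (f), x2 ↦ (f)}


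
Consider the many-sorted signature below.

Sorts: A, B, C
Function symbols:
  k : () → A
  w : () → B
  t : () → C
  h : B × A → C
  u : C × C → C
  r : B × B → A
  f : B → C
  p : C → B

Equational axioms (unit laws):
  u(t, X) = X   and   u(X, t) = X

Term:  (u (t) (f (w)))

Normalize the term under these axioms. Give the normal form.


1. (u (t) (f (w)))  →  (f (w))

normal form = (f (w))


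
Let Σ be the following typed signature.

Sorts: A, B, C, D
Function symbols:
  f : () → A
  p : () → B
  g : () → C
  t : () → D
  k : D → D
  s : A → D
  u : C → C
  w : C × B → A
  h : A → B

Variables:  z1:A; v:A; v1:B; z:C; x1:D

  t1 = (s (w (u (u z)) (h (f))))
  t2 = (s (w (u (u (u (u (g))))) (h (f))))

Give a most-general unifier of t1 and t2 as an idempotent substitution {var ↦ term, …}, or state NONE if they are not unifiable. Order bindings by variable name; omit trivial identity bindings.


{z ↦ (u (u (g)))}


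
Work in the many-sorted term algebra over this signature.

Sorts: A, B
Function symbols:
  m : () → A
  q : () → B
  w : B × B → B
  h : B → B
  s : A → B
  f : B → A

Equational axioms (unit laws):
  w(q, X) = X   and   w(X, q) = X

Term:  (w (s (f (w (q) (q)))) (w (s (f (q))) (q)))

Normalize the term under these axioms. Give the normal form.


normal form = (w (s (f (q))) (s (f (q))))

1. (w (s (f (w (q) (q)))) (w (s (f (q))) (q)))  →  (w (s (f (q))) (w (s (f (q))) (q)))
2. (w (s (f (q))) (w (s (f (q))) (q)))  →  (w (s (f (q))) (s (f (q))))


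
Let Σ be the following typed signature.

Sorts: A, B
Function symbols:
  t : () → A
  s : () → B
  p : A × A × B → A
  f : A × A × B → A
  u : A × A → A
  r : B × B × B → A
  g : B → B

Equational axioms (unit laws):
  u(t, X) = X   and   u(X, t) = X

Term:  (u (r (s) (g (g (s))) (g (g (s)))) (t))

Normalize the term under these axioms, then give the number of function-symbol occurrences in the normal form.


1. (u (r (s) (g (g (s))) (g (g (s)))) (t))  →  (r (s) (g (g (s))) (g (g (s))))
normal form: (r (s) (g (g (s))) (g (g (s))))

size = 8


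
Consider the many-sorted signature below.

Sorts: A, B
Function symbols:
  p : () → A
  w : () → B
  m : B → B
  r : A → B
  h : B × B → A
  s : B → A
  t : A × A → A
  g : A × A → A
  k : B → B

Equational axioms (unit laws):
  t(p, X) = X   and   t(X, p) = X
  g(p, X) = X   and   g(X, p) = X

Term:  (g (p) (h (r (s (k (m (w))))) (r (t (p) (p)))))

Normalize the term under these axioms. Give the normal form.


1. (g (p) (h (r (s (k (m (w))))) (r (t (p) (p)))))  →  (h (r (s (k (m (w))))) (r (t (p) (p))))
2. (h (r (s (k (m (w))))) (r (t (p) (p))))  →  (h (r (s (k (m (w))))) (r (p)))

normal form = (h (r (s (k (m (w))))) (r (p)))


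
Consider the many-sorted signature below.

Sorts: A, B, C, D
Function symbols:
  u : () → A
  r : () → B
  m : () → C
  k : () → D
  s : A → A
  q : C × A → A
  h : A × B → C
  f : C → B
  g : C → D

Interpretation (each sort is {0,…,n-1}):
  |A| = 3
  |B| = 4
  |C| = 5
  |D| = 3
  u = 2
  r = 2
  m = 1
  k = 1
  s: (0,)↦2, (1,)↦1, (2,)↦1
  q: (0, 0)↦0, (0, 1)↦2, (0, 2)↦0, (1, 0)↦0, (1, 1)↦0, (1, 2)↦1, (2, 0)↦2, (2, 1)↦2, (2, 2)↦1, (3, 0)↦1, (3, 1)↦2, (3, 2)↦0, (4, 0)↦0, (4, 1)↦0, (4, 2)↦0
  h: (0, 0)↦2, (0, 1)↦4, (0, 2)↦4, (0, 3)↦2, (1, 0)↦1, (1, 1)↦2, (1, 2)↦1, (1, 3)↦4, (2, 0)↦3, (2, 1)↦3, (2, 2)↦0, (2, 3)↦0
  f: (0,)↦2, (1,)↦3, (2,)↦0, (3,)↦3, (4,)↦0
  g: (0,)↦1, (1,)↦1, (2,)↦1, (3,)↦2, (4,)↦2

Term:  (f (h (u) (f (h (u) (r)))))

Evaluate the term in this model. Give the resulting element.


value = 2

  u = 2
  u = 2
  r = 2
  (h (u) (r)) = h(2, 2) = 0
  (f (h (u) (r))) = f(0,) = 2
  (h (u) (f (h (u) (r)))) = h(2, 2) = 0
  (f (h (u) (f (h (u) (r))))) = f(0,) = 2


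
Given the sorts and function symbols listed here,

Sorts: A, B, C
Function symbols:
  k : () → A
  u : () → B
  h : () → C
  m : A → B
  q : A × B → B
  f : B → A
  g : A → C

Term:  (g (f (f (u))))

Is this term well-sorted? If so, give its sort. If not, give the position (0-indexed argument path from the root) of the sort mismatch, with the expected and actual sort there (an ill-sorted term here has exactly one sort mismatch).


ill-sorted at position [0, 0]: expected B, got A

      (u) : B
    (f (u)) : A
  (f (f (u))) : ✗ arg 0 at [0, 0] has sort A, expected B


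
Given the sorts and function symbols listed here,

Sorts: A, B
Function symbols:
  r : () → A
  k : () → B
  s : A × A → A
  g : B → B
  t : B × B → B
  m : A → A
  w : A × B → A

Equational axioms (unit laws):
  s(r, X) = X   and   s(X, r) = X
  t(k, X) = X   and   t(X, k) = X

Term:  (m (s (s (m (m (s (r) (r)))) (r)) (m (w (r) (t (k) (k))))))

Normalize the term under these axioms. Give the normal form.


1. (m (s (s (m (m (s (r) (r)))) (r)) (m (w (r) (t (k) (k))))))  →  (m (s (m (m (s (r) (r)))) (m (w (r) (t (k) (k))))))
2. (m (s (m (m (s (r) (r)))) (m (w (r) (t (k) (k))))))  →  (m (s (m (m (r))) (m (w (r) (t (k) (k))))))
3. (m (s (m (m (r))) (m (w (r) (t (k) (k))))))  →  (m (s (m (m (r))) (m (w (r) (k)))))

normal form = (m (s (m (m (r))) (m (w (r) (k)))))


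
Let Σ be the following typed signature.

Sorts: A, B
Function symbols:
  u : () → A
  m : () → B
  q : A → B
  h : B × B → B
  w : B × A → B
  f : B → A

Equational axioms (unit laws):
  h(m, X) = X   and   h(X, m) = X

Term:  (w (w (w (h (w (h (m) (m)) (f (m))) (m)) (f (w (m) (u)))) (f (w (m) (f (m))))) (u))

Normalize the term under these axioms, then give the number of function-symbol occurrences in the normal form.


1. (w (w (w (h (w (h (m) (m)) (f (m))) (m)) (f (w (m) (u)))) (f (w (m) (f (m))))) (u))  →  (w (w (w (w (h (m) (m)) (f (m))) (f (w (m) (u)))) (f (w (m) (f (m))))) (u))
2. (w (w (w (w (h (m) (m)) (f (m))) (f (w (m) (u)))) (f (w (m) (f (m))))) (u))  →  (w (w (w (w (m) (f (m))) (f (w (m) (u)))) (f (w (m) (f (m))))) (u))
normal form: (w (w (w (w (m) (f (m))) (f (w (m) (u)))) (f (w (m) (f (m))))) (u))

size = 17


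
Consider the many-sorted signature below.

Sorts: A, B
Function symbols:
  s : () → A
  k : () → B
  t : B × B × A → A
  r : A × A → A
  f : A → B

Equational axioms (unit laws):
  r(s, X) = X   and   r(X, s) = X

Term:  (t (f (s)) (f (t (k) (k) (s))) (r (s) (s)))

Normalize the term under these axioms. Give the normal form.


normal form = (t (f (s)) (f (t (k) (k) (s))) (s))

1. (t (f (s)) (f (t (k) (k) (s))) (r (s) (s)))  →  (t (f (s)) (f (t (k) (k) (s))) (s))


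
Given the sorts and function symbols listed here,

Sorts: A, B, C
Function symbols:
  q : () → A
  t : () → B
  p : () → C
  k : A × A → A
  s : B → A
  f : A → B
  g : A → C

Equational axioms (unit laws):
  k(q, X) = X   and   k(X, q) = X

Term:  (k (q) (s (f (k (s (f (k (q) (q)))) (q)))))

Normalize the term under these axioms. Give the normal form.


normal form = (s (f (s (f (q)))))

1. (k (q) (s (f (k (s (f (k (q) (q)))) (q)))))  →  (s (f (k (s (f (k (q) (q)))) (q))))
2. (s (f (k (s (f (k (q) (q)))) (q))))  →  (s (f (s (f (k (q) (q))))))
3. (s (f (s (f (k (q) (q))))))  →  (s (f (s (f (q)))))


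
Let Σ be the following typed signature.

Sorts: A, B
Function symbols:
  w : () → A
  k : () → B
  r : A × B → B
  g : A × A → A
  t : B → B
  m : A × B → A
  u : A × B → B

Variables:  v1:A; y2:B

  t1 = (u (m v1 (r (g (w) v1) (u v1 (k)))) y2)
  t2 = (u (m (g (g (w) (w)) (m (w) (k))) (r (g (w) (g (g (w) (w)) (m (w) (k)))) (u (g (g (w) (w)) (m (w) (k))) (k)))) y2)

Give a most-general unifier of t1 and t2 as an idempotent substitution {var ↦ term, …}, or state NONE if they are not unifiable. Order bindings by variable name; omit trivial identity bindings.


{v1 ↦ (g (g (w) (w)) (m (w) (k)))}


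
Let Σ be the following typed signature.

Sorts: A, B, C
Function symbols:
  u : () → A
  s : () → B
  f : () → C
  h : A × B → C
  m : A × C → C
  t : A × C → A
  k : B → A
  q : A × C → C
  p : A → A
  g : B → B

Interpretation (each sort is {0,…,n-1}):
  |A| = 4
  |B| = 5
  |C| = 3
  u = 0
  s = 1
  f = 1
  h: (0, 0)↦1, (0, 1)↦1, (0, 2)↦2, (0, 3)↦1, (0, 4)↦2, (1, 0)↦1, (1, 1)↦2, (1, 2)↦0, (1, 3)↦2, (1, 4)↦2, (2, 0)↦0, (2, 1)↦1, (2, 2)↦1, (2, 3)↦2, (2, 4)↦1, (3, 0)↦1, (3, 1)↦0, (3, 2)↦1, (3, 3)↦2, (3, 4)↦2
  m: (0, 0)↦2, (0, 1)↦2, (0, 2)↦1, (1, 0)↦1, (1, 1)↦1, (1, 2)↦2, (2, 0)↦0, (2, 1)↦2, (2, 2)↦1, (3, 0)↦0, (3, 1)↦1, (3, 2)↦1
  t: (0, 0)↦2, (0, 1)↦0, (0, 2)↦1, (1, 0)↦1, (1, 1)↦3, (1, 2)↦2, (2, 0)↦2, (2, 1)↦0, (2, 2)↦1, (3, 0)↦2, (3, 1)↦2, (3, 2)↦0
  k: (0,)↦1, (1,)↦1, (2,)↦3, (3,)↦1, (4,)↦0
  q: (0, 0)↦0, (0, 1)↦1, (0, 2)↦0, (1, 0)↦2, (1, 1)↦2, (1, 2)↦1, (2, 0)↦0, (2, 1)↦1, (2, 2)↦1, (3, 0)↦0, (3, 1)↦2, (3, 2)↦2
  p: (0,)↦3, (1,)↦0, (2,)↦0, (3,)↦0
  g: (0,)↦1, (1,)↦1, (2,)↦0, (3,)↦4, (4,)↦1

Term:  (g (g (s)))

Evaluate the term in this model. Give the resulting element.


value = 1

  s = 1
  (g (s)) = g(1,) = 1
  (g (g (s))) = g(1,) = 1


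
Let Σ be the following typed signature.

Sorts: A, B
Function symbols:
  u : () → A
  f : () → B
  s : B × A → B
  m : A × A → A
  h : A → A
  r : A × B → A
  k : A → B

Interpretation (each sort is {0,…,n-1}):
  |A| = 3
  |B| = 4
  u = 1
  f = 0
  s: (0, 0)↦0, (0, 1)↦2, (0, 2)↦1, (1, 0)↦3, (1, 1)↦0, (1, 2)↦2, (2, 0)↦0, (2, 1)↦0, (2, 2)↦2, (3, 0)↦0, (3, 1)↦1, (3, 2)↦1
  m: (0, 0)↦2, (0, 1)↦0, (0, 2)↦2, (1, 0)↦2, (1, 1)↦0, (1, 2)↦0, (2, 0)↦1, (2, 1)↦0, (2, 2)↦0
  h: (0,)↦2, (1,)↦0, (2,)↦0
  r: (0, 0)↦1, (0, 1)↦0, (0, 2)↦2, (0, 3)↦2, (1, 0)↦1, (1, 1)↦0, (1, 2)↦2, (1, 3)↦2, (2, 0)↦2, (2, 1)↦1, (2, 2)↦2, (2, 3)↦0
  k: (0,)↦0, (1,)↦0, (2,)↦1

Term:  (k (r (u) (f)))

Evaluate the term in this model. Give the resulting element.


value = 0

  u = 1
  f = 0
  (r (u) (f)) = r(1, 0) = 1
  (k (r (u) (f))) = k(1,) = 0


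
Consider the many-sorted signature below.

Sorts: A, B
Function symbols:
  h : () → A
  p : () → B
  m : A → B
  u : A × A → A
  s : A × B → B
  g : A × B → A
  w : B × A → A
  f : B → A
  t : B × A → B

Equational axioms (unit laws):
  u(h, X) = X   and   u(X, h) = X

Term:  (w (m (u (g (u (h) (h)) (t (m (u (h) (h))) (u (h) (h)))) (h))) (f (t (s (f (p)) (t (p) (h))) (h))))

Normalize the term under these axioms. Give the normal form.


1. (w (m (u (g (u (h) (h)) (t (m (u (h) (h))) (u (h) (h)))) (h))) (f (t (s (f (p)) (t (p) (h))) (h))))  →  (w (m (g (u (h) (h)) (t (m (u (h) (h))) (u (h) (h))))) (f (t (s (f (p)) (t (p) (h))) (h))))
2. (w (m (g (u (h) (h)) (t (m (u (h) (h))) (u (h) (h))))) (f (t (s (f (p)) (t (p) (h))) (h))))  →  (w (m (g (h) (t (m (u (h) (h))) (u (h) (h))))) (f (t (s (f (p)) (t (p) (h))) (h))))
3. (w (m (g (h) (t (m (u (h) (h))) (u (h) (h))))) (f (t (s (f (p)) (t (p) (h))) (h))))  →  (w (m (g (h) (t (m (h)) (u (h) (h))))) (f (t (s (f (p)) (t (p) (h))) (h))))
4. (w (m (g (h) (t (m (h)) (u (h) (h))))) (f (t (s (f (p)) (t (p) (h))) (h))))  →  (w (m (g (h) (t (m (h)) (h)))) (f (t (s (f (p)) (t (p) (h))) (h))))

normal form = (w (m (g (h) (t (m (h)) (h)))) (f (t (s (f (p)) (t (p) (h))) (h))))


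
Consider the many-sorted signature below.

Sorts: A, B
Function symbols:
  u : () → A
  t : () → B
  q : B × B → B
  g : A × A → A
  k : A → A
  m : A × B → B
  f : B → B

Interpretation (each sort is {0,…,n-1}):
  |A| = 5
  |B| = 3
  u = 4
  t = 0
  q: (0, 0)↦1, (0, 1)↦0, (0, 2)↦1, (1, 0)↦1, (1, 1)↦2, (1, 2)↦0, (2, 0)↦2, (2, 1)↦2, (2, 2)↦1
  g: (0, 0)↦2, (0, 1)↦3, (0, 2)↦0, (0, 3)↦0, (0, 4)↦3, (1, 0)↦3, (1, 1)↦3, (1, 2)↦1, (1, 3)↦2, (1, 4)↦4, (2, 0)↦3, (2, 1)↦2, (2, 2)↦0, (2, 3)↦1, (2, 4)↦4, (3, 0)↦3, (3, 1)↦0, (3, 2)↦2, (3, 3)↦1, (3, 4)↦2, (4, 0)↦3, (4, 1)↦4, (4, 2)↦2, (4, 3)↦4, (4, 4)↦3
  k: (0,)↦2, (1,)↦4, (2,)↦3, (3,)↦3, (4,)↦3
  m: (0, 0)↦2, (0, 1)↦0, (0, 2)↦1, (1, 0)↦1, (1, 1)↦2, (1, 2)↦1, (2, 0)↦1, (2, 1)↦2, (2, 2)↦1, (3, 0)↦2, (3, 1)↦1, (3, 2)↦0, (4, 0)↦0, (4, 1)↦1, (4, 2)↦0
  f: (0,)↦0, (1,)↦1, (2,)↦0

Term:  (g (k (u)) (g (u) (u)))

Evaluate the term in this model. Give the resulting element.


value = 1

  u = 4
  (k (u)) = k(4,) = 3
  u = 4
  u = 4
  (g (u) (u)) = g(4, 4) = 3
  (g (k (u)) (g (u) (u))) = g(3, 3) = 1


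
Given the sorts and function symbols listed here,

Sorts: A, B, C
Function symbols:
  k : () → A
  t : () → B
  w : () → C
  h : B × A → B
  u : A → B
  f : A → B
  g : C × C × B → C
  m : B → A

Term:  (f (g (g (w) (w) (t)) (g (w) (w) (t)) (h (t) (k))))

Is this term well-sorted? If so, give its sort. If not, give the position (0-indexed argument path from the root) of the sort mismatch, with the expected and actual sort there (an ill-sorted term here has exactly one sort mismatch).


      (w) : C
      (w) : C
      (t) : B
    (g (w) (w) (t)) : C
      (w) : C
      (w) : C
      (t) : B
    (g (w) (w) (t)) : C
      (t) : B
      (k) : A
    (h (t) (k)) : B
  (g (g (w) (w) (t)) (g (w) (w) (t)) (h (t) (k))) : C
(f (g (g (w) (w) (t)) (g (w) (w) (t)) (h (t) (k)))) : ✗ arg 0 at [0] has sort C, expected A

ill-sorted at position [0]: expected A, got C


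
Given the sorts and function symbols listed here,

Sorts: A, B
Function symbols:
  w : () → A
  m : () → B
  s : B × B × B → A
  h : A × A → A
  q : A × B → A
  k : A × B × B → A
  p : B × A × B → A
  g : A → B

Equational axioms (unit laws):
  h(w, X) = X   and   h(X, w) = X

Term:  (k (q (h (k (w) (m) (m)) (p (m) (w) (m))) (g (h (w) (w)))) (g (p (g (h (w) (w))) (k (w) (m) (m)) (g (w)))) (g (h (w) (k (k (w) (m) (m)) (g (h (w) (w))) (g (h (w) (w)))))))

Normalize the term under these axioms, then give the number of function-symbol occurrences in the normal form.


1. (k (q (h (k (w) (m) (m)) (p (m) (w) (m))) (g (h (w) (w)))) (g (p (g (h (w) (w))) (k (w) (m) (m)) (g (w)))) (g (h (w) (k (k (w) (m) (m)) (g (h (w) (w))) (g (h (w) (w)))))))  →  (k (q (h (k (w) (m) (m)) (p (m) (w) (m))) (g (w))) (g (p (g (h (w) (w))) (k (w) (m) (m)) (g (w)))) (g (h (w) (k (k (w) (m) (m)) (g (h (w) (w))) (g (h (w) (w)))))))
2. (k (q (h (k (w) (m) (m)) (p (m) (w) (m))) (g (w))) (g (p (g (h (w) (w))) (k (w) (m) (m)) (g (w)))) (g (h (w) (k (k (w) (m) (m)) (g (h (w) (w))) (g (h (w) (w)))))))  →  (k (q (h (k (w) (m) (m)) (p (m) (w) (m))) (g (w))) (g (p (g (w)) (k (w) (m) (m)) (g (w)))) (g (h (w) (k (k (w) (m) (m)) (g (h (w) (w))) (g (h (w) (w)))))))
3. (k (q (h (k (w) (m) (m)) (p (m) (w) (m))) (g (w))) (g (p (g (w)) (k (w) (m) (m)) (g (w)))) (g (h (w) (k (k (w) (m) (m)) (g (h (w) (w))) (g (h (w) (w)))))))  →  (k (q (h (k (w) (m) (m)) (p (m) (w) (m))) (g (w))) (g (p (g (w)) (k (w) (m) (m)) (g (w)))) (g (k (k (w) (m) (m)) (g (h (w) (w))) (g (h (w) (w))))))
4. (k (q (h (k (w) (m) (m)) (p (m) (w) (m))) (g (w))) (g (p (g (w)) (k (w) (m) (m)) (g (w)))) (g (k (k (w) (m) (m)) (g (h (w) (w))) (g (h (w) (w))))))  →  (k (q (h (k (w) (m) (m)) (p (m) (w) (m))) (g (w))) (g (p (g (w)) (k (w) (m) (m)) (g (w)))) (g (k (k (w) (m) (m)) (g (w)) (g (h (w) (w))))))
5. (k (q (h (k (w) (m) (m)) (p (m) (w) (m))) (g (w))) (g (p (g (w)) (k (w) (m) (m)) (g (w)))) (g (k (k (w) (m) (m)) (g (w)) (g (h (w) (w))))))  →  (k (q (h (k (w) (m) (m)) (p (m) (w) (m))) (g (w))) (g (p (g (w)) (k (w) (m) (m)) (g (w)))) (g (k (k (w) (m) (m)) (g (w)) (g (w)))))
normal form: (k (q (h (k (w) (m) (m)) (p (m) (w) (m))) (g (w))) (g (p (g (w)) (k (w) (m) (m)) (g (w)))) (g (k (k (w) (m) (m)) (g (w)) (g (w)))))

size = 33


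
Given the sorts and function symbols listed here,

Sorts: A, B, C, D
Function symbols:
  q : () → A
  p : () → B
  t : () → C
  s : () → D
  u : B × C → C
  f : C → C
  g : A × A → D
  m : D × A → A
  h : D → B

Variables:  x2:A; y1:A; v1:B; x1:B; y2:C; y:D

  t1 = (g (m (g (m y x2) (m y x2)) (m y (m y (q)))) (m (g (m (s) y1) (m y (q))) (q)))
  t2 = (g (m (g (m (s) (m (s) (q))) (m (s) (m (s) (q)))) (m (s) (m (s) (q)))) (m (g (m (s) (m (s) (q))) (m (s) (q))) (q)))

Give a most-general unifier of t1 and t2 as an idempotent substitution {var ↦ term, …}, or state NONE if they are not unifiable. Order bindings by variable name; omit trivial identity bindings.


{x2 ↦ (m (s) (q)), y ↦ (s), y1 ↦ (m (s) (q))}


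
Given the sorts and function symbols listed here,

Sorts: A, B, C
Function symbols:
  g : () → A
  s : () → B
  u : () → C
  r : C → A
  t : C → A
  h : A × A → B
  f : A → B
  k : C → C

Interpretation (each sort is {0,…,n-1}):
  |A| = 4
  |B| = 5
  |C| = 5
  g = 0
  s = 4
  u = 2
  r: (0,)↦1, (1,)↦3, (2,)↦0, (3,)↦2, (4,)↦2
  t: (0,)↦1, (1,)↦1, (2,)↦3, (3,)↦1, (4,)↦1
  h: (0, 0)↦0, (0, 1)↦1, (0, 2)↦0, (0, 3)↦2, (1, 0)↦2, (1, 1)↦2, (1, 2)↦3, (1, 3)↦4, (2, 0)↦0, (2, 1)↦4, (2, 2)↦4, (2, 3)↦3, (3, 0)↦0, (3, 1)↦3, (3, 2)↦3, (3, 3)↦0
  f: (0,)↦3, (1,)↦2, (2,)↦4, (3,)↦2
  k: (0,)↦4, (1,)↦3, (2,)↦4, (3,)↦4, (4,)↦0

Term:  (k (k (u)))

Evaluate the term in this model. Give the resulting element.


  u = 2
  (k (u)) = k(2,) = 4
  (k (k (u))) = k(4,) = 0

value = 0


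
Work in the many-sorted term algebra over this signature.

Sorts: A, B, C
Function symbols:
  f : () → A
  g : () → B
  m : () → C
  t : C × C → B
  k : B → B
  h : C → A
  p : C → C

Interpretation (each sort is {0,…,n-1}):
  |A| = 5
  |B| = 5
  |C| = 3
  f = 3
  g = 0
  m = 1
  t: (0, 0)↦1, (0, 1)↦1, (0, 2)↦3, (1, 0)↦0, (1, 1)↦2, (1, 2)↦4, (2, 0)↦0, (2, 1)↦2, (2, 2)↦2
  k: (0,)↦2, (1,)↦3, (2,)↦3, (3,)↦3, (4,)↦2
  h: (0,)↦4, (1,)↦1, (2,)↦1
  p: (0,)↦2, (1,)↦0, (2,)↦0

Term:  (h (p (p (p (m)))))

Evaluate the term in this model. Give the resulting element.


  m = 1
  (p (m)) = p(1,) = 0
  (p (p (m))) = p(0,) = 2
  (p (p (p (m)))) = p(2,) = 0
  (h (p (p (p (m))))) = h(0,) = 4

value = 4


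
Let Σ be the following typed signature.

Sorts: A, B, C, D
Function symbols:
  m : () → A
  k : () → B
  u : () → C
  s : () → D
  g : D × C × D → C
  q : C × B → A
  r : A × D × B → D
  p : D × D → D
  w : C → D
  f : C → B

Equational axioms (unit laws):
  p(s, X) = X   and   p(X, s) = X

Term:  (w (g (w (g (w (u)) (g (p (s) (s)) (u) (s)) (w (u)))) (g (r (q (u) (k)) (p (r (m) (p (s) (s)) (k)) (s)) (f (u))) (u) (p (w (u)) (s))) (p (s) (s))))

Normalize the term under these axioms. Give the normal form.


normal form = (w (g (w (g (w (u)) (g (s) (u) (s)) (w (u)))) (g (r (q (u) (k)) (r (m) (s) (k)) (f (u))) (u) (w (u))) (s)))

1. (w (g (w (g (w (u)) (g (p (s) (s)) (u) (s)) (w (u)))) (g (r (q (u) (k)) (p (r (m) (p (s) (s)) (k)) (s)) (f (u))) (u) (p (w (u)) (s))) (p (s) (s))))  →  (w (g (w (g (w (u)) (g (s) (u) (s)) (w (u)))) (g (r (q (u) (k)) (p (r (m) (p (s) (s)) (k)) (s)) (f (u))) (u) (p (w (u)) (s))) (p (s) (s))))
2. (w (g (w (g (w (u)) (g (s) (u) (s)) (w (u)))) (g (r (q (u) (k)) (p (r (m) (p (s) (s)) (k)) (s)) (f (u))) (u) (p (w (u)) (s))) (p (s) (s))))  →  (w (g (w (g (w (u)) (g (s) (u) (s)) (w (u)))) (g (r (q (u) (k)) (r (m) (p (s) (s)) (k)) (f (u))) (u) (p (w (u)) (s))) (p (s) (s))))
3. (w (g (w (g (w (u)) (g (s) (u) (s)) (w (u)))) (g (r (q (u) (k)) (r (m) (p (s) (s)) (k)) (f (u))) (u) (p (w (u)) (s))) (p (s) (s))))  →  (w (g (w (g (w (u)) (g (s) (u) (s)) (w (u)))) (g (r (q (u) (k)) (r (m) (s) (k)) (f (u))) (u) (p (w (u)) (s))) (p (s) (s))))
4. (w (g (w (g (w (u)) (g (s) (u) (s)) (w (u)))) (g (r (q (u) (k)) (r (m) (s) (k)) (f (u))) (u) (p (w (u)) (s))) (p (s) (s))))  →  (w (g (w (g (w (u)) (g (s) (u) (s)) (w (u)))) (g (r (q (u) (k)) (r (m) (s) (k)) (f (u))) (u) (w (u))) (p (s) (s))))
5. (w (g (w (g (w (u)) (g (s) (u) (s)) (w (u)))) (g (r (q (u) (k)) (r (m) (s) (k)) (f (u))) (u) (w (u))) (p (s) (s))))  →  (w (g (w (g (w (u)) (g (s) (u) (s)) (w (u)))) (g (r (q (u) (k)) (r (m) (s) (k)) (f (u))) (u) (w (u))) (s)))


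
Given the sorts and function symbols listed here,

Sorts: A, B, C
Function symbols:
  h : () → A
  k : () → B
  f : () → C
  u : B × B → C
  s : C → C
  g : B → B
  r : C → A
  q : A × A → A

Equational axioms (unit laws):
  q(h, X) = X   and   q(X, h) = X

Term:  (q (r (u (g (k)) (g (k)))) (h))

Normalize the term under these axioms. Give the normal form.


1. (q (r (u (g (k)) (g (k)))) (h))  →  (r (u (g (k)) (g (k))))

normal form = (r (u (g (k)) (g (k))))


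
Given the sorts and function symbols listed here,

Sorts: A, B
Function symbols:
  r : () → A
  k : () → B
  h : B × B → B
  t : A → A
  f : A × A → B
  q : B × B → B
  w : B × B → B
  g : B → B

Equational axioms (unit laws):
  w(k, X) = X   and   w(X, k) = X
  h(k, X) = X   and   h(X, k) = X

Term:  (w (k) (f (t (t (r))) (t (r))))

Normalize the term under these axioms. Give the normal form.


normal form = (f (t (t (r))) (t (r)))

1. (w (k) (f (t (t (r))) (t (r))))  →  (f (t (t (r))) (t (r)))


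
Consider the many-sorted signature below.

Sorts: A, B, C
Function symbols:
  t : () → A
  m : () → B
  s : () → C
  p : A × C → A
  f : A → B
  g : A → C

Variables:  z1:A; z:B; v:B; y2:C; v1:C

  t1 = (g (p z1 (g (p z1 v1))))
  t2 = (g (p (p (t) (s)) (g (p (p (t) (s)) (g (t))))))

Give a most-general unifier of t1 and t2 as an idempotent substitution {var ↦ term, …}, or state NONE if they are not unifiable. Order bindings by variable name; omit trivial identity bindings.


{v1 ↦ (g (t)), z1 ↦ (p (t) (s))}


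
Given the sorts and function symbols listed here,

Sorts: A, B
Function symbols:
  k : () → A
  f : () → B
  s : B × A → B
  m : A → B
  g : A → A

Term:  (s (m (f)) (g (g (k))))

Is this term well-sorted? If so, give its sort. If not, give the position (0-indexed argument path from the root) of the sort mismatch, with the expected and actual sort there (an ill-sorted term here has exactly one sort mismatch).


    (f) : B
  (m (f)) : ✗ arg 0 at [0, 0] has sort B, expected A
      (k) : A
    (g (k)) : A
  (g (g (k))) : A

ill-sorted at position [0, 0]: expected A, got B


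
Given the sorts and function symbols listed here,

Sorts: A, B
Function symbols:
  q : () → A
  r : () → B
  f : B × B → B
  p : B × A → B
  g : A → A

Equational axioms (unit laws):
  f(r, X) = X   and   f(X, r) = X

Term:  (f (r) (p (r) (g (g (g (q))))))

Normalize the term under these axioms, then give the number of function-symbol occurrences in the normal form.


size = 6

1. (f (r) (p (r) (g (g (g (q))))))  →  (p (r) (g (g (g (q)))))
normal form: (p (r) (g (g (g (q)))))


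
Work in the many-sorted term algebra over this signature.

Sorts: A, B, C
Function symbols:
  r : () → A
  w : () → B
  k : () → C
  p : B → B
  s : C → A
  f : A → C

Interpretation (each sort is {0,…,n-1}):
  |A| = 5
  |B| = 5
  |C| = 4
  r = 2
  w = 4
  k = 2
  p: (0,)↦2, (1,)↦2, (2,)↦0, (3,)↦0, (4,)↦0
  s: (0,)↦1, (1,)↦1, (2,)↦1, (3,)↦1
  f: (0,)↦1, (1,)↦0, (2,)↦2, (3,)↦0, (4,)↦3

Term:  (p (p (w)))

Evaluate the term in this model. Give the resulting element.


  w = 4
  (p (w)) = p(4,) = 0
  (p (p (w))) = p(0,) = 2

value = 2


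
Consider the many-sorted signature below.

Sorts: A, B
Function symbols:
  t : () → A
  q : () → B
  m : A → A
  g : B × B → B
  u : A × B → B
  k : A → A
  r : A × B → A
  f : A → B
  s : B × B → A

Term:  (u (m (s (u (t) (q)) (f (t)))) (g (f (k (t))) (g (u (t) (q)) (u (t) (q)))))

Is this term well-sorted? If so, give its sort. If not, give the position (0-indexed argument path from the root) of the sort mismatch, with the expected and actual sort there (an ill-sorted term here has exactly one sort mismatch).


        (t) : A
        (q) : B
      (u (t) (q)) : B
        (t) : A
      (f (t)) : B
    (s (u (t) (q)) (f (t))) : A
  (m (s (u (t) (q)) (f (t)))) : A
        (t) : A
      (k (t)) : A
    (f (k (t))) : B
        (t) : A
        (q) : B
      (u (t) (q)) : B
        (t) : A
        (q) : B
      (u (t) (q)) : B
    (g (u (t) (q)) (u (t) (q))) : B
  (g (f (k (t))) (g (u (t) (q)) (u (t) (q)))) : B
(u (m (s (u (t) (q)) (f (t)))) (g (f (k (t))) (g (u (t) (q)) (u (t) (q))))) : B

well-sorted; sort = B


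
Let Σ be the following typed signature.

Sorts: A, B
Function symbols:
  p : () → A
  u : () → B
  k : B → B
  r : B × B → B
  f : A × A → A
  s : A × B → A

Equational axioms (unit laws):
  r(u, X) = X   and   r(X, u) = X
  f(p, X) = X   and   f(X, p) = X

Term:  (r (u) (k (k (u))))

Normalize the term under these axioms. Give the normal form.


1. (r (u) (k (k (u))))  →  (k (k (u)))

normal form = (k (k (u)))


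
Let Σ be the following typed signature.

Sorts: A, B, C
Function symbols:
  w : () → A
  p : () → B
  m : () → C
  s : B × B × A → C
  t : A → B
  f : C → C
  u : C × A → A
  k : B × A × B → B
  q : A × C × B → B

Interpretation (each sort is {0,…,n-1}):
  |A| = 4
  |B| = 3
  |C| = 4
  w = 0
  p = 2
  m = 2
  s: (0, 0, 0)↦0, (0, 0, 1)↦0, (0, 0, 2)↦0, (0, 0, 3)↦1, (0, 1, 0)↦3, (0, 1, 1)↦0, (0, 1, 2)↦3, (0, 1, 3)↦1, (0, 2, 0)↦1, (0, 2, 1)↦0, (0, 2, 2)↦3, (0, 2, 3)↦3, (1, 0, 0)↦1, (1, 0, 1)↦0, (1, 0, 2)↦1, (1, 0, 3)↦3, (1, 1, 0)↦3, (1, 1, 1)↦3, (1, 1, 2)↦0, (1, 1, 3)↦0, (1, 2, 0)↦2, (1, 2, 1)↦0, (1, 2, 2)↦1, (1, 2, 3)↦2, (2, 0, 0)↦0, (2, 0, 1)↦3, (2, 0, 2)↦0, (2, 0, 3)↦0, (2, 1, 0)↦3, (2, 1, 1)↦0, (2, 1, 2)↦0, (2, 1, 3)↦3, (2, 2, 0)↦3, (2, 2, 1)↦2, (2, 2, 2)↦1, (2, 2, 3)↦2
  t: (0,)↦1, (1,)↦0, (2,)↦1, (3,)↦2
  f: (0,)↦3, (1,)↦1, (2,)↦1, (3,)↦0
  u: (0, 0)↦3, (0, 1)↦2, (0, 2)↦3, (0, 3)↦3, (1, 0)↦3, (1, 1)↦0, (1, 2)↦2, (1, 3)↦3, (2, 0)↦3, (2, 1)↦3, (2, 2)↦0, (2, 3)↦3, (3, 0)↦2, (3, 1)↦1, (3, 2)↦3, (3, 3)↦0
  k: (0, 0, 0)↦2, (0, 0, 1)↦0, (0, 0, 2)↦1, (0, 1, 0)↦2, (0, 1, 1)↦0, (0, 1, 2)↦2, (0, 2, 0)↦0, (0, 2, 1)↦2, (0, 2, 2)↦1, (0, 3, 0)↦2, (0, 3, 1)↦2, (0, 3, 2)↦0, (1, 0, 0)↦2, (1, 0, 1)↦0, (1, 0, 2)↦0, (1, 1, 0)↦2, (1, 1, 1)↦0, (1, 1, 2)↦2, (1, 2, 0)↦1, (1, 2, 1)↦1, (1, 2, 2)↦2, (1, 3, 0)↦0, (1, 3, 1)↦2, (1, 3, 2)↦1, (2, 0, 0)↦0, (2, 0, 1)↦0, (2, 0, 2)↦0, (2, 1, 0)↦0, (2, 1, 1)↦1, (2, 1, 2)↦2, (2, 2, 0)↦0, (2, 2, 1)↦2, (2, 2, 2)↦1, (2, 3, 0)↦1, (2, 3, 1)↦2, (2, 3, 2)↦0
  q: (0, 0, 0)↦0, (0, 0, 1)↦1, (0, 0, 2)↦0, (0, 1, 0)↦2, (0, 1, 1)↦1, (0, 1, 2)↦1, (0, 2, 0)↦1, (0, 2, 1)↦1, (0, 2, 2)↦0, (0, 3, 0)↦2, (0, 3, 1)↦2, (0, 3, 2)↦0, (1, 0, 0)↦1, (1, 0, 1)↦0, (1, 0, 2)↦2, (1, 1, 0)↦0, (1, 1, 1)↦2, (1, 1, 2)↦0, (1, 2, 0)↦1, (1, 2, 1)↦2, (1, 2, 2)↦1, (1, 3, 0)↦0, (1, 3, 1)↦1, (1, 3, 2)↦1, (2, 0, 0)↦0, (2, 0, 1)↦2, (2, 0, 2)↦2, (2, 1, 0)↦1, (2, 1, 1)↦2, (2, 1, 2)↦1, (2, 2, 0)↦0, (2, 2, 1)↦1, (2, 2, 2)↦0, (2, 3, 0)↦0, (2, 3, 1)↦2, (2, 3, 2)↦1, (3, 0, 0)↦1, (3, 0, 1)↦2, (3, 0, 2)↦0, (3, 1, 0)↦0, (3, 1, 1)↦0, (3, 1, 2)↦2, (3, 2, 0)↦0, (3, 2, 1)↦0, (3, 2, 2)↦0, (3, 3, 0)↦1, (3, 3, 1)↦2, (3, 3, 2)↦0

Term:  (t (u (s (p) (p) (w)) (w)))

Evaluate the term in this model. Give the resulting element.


value = 1

  p = 2
  p = 2
  w = 0
  (s (p) (p) (w)) = s(2, 2, 0) = 3
  w = 0
  (u (s (p) (p) (w)) (w)) = u(3, 0) = 2
  (t (u (s (p) (p) (w)) (w))) = t(2,) = 1


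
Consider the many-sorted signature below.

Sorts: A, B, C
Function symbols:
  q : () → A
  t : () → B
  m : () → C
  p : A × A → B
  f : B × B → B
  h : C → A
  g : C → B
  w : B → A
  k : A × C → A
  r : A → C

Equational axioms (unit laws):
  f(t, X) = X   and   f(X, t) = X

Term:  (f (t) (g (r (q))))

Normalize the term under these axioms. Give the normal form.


normal form = (g (r (q)))

1. (f (t) (g (r (q))))  →  (g (r (q)))


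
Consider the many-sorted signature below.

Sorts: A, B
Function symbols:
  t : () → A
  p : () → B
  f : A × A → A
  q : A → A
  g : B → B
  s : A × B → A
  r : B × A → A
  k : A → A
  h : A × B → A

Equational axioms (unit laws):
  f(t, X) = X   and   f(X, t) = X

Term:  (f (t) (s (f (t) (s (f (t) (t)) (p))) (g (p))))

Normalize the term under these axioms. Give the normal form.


1. (f (t) (s (f (t) (s (f (t) (t)) (p))) (g (p))))  →  (s (f (t) (s (f (t) (t)) (p))) (g (p)))
2. (s (f (t) (s (f (t) (t)) (p))) (g (p)))  →  (s (s (f (t) (t)) (p)) (g (p)))
3. (s (s (f (t) (t)) (p)) (g (p)))  →  (s (s (t) (p)) (g (p)))

normal form = (s (s (t) (p)) (g (p)))


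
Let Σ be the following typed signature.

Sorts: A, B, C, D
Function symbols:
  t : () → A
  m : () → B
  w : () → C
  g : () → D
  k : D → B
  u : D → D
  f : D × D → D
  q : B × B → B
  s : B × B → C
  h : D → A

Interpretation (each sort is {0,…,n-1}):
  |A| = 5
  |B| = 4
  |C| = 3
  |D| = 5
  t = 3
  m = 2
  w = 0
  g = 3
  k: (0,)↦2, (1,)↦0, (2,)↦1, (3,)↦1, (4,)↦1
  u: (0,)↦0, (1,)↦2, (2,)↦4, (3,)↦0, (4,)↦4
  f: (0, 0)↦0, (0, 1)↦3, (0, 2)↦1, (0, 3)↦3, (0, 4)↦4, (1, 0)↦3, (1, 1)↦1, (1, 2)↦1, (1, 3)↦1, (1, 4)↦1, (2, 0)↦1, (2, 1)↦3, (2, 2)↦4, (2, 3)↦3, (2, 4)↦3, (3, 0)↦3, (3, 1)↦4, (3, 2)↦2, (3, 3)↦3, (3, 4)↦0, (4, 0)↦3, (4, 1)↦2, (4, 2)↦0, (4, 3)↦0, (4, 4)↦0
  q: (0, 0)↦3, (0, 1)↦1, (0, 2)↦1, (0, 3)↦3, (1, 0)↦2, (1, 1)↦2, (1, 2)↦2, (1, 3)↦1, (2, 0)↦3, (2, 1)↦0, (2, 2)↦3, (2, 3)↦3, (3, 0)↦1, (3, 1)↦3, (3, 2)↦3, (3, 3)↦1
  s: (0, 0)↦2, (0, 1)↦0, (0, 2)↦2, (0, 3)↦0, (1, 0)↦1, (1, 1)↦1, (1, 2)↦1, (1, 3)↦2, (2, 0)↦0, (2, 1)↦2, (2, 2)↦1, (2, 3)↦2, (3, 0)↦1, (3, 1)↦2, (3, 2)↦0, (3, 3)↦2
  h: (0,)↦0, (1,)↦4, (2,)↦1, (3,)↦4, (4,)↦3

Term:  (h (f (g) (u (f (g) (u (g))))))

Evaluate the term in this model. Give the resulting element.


  g = 3
  g = 3
  g = 3
  (u (g)) = u(3,) = 0
  (f (g) (u (g))) = f(3, 0) = 3
  (u (f (g) (u (g)))) = u(3,) = 0
  (f (g) (u (f (g) (u (g))))) = f(3, 0) = 3
  (h (f (g) (u (f (g) (u (g)))))) = h(3,) = 4

value = 4


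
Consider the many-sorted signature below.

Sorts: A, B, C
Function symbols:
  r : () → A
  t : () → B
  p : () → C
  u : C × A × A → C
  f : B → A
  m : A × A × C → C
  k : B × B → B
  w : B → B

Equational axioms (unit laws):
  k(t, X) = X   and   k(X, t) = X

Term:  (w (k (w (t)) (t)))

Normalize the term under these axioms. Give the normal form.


normal form = (w (w (t)))

1. (w (k (w (t)) (t)))  →  (w (w (t)))


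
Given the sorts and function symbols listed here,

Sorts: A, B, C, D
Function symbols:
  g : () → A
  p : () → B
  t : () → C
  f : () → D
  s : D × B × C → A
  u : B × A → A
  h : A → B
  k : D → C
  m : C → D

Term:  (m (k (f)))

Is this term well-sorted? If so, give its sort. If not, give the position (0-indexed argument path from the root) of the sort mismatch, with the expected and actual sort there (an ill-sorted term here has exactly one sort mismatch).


well-sorted; sort = D

    (f) : D
  (k (f)) : C
(m (k (f))) : D


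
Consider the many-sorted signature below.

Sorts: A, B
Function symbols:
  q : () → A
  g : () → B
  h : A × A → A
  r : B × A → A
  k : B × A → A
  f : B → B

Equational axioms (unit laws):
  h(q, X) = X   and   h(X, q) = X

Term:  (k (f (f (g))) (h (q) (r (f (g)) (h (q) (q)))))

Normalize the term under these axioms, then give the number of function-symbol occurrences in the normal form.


1. (k (f (f (g))) (h (q) (r (f (g)) (h (q) (q)))))  →  (k (f (f (g))) (r (f (g)) (h (q) (q))))
2. (k (f (f (g))) (r (f (g)) (h (q) (q))))  →  (k (f (f (g))) (r (f (g)) (q)))
normal form: (k (f (f (g))) (r (f (g)) (q)))

size = 8


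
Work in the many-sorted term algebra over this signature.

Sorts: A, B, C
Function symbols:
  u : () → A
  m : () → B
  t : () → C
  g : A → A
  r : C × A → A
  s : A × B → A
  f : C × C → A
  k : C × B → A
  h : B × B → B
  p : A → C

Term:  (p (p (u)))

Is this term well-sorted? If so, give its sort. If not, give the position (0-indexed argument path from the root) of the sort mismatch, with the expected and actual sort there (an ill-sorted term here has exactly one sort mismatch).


ill-sorted at position [0]: expected A, got C

    (u) : A
  (p (u)) : C
(p (p (u))) : ✗ arg 0 at [0] has sort C, expected A


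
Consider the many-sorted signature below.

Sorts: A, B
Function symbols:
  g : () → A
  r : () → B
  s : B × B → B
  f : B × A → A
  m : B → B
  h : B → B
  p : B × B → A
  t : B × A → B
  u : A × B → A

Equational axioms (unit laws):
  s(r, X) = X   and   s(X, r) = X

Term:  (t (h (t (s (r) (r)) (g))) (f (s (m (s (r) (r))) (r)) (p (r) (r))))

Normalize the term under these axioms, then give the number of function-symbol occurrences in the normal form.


1. (t (h (t (s (r) (r)) (g))) (f (s (m (s (r) (r))) (r)) (p (r) (r))))  →  (t (h (t (r) (g))) (f (s (m (s (r) (r))) (r)) (p (r) (r))))
2. (t (h (t (r) (g))) (f (s (m (s (r) (r))) (r)) (p (r) (r))))  →  (t (h (t (r) (g))) (f (m (s (r) (r))) (p (r) (r))))
3. (t (h (t (r) (g))) (f (m (s (r) (r))) (p (r) (r))))  →  (t (h (t (r) (g))) (f (m (r)) (p (r) (r))))
normal form: (t (h (t (r) (g))) (f (m (r)) (p (r) (r))))

size = 11


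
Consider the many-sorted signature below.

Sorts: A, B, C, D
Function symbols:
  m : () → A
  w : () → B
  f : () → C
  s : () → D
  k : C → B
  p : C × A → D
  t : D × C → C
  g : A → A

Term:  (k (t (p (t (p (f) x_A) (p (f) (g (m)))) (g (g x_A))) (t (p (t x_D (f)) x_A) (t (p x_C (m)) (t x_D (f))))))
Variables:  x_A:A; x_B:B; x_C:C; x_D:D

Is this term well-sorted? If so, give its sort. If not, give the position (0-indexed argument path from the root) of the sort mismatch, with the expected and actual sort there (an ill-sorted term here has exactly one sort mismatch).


          (f) : C
          x_A : A
        (p (f) x_A) : D
          (f) : C
            (m) : A
          (g (m)) : A
        (p (f) (g (m))) : D
      (t (p (f) x_A) (p (f) (g (m)))) : ✗ arg 1 at [0, 0, 0, 1] has sort D, expected C
          x_A : A
        (g x_A) : A
      (g (g x_A)) : A
          x_D : D
          (f) : C
        (t x_D (f)) : C
        x_A : A
      (p (t x_D (f)) x_A) : D
          x_C : C
          (m) : A
        (p x_C (m)) : D
          x_D : D
          (f) : C
        (t x_D (f)) : C
      (t (p x_C (m)) (t x_D (f))) : C
    (t (p (t x_D (f)) x_A) (t (p x_C (m)) (t x_D (f)))) : C

ill-sorted at position [0, 0, 0, 1]: expected C, got D


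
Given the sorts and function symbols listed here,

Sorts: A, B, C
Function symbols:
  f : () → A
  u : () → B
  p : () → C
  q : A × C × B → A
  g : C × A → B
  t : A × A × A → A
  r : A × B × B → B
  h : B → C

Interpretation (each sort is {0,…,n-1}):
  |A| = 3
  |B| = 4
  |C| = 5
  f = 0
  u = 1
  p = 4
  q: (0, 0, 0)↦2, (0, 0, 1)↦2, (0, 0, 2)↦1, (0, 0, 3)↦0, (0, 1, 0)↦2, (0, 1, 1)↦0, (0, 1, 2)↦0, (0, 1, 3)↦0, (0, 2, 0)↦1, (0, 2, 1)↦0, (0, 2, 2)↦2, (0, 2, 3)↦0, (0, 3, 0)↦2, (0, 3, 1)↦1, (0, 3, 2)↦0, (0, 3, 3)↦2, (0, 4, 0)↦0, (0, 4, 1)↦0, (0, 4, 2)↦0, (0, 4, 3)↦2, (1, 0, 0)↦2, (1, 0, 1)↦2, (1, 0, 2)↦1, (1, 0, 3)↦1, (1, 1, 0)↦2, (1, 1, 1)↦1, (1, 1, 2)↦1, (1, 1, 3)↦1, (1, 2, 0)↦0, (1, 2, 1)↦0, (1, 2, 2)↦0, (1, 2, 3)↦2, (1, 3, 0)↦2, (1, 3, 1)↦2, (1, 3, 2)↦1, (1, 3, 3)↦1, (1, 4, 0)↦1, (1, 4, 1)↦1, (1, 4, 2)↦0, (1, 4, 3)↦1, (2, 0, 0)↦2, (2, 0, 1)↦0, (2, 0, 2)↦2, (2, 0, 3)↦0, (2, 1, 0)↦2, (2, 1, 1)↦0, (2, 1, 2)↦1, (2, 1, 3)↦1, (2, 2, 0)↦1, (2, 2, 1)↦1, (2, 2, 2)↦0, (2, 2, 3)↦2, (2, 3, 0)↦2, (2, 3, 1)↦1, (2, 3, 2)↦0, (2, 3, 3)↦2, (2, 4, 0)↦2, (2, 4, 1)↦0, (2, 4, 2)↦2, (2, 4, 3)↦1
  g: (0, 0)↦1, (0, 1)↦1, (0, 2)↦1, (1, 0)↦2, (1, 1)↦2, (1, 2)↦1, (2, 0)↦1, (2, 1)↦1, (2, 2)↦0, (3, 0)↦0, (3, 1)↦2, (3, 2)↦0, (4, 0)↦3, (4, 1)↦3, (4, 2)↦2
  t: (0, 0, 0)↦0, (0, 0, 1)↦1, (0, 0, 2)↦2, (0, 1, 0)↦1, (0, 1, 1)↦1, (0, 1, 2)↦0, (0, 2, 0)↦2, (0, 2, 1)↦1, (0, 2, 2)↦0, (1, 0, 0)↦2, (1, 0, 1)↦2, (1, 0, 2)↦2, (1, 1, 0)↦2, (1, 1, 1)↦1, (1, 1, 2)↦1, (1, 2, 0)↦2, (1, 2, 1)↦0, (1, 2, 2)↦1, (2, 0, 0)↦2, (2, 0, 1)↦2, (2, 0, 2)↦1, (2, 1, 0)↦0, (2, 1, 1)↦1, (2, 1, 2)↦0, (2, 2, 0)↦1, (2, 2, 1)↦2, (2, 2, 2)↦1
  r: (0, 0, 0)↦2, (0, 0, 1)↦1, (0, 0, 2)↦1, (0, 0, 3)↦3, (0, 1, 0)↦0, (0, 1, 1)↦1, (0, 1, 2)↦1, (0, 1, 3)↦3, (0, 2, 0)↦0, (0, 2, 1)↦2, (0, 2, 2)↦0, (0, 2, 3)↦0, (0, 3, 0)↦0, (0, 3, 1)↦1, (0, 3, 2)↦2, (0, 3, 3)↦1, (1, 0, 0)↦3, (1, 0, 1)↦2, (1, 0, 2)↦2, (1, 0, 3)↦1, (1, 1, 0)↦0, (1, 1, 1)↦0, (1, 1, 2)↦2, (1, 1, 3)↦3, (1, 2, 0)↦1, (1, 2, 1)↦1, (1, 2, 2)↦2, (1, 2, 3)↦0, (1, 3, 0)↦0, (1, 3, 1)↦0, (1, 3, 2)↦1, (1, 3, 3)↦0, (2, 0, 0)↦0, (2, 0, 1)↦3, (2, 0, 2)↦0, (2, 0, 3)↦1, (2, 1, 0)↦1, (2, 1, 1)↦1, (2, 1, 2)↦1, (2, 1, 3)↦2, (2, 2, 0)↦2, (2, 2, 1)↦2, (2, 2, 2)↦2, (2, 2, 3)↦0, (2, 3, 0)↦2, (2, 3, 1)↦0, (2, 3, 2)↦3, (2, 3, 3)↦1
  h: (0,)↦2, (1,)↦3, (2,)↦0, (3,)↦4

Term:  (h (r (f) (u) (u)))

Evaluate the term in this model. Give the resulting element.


  f = 0
  u = 1
  u = 1
  (r (f) (u) (u)) = r(0, 1, 1) = 1
  (h (r (f) (u) (u))) = h(1,) = 3

value = 3
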